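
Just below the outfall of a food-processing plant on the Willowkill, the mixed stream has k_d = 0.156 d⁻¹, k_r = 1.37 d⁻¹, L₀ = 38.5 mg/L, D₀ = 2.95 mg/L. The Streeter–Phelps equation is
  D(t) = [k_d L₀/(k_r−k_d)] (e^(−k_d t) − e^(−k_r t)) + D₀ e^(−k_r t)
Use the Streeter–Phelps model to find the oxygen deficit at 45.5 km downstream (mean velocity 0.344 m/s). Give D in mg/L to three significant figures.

D ≈ 3.65 mg/L

Travel time t = x/v = 45.5 km / (0.344 m/s) = 45500 m / 0.344 m/s = 132300 s = 1.531 d.
k_d L₀/(k_r−k_d) = 0.156×38.5/(1.37−0.156) = 6.006/1.214 = 4.947 mg/L.
e^(−k_d t) = e^(−0.156×1.531) = 0.7876; e^(−k_r t) = e^(−1.37×1.531) = 0.1228.
D = 4.947 × (0.7876 − 0.1228) + 2.95 × 0.1228 = 3.289 + 0.3622 = 3.651 mg/L.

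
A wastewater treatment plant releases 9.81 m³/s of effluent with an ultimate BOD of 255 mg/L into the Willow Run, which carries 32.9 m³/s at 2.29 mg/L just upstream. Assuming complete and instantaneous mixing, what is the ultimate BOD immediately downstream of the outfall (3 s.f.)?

60.3 mg/L

Flow-weighted mixing: C = (Q_r C_r + Q_w C_w)/(Q_r + Q_w)
= (32.9×2.29 + 9.81×255)/(32.9 + 9.81) = 2577/42.71 = 60.33 mg/L.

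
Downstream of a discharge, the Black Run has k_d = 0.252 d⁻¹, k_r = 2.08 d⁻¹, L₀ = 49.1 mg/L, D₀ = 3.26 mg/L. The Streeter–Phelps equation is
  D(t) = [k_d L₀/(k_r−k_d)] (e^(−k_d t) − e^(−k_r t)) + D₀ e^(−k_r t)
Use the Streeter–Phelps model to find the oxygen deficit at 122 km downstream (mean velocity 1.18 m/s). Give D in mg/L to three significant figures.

Travel time t = x/v = 122 km / (1.18 m/s) = 122000 m / 1.18 m/s = 103400 s = 1.197 d.
k_d L₀/(k_r−k_d) = 0.252×49.1/(2.08−0.252) = 12.37/1.828 = 6.769 mg/L.
e^(−k_d t) = e^(−0.252×1.197) = 0.7397; e^(−k_r t) = e^(−2.08×1.197) = 0.08299.
D = 6.769 × (0.7397 − 0.08299) + 3.26 × 0.08299 = 4.445 + 0.2706 = 4.715 mg/L.

D ≈ 4.72 mg/L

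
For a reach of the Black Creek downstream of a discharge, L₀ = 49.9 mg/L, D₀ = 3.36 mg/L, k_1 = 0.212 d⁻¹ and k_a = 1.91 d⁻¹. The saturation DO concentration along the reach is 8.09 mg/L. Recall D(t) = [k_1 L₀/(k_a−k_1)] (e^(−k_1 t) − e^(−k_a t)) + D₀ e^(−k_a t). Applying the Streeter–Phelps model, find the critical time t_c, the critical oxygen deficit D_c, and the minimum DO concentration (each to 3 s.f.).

With k_a/k_1 = 9.009 and 1 − D₀(k_a−k_1)/(k_1 L₀) = 0.4607,
t_c = ln(9.009 × 0.4607) / (1.91 − 0.212) = ln(4.151) / 1.698 = 1.423/1.698 = 0.8382 d.
D_c = (k_1/k_a) L₀ e^(−k_1 t_c) = (0.212/1.91) × 49.9 × e^(−0.212×0.8382) = 0.1110 × 49.9 × 0.8372 = 4.637 mg/L.
Minimum DO = C_s − D_c = 8.09 − 4.637 = 3.453 mg/L.

t_c ≈ 0.838 d; D_c ≈ 4.64 mg/L; min DO ≈ 3.45 mg/L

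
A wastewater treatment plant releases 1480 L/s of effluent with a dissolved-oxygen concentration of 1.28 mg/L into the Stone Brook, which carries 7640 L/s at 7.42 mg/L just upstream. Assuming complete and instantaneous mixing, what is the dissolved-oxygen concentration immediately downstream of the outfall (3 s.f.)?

Flow-weighted mixing: C = (Q_r C_r + Q_w C_w)/(Q_r + Q_w)
= (7640×7.42 + 1480×1.28)/(7640 + 1480) = 58580/9120 = 6.424 mg/L.

6.42 mg/L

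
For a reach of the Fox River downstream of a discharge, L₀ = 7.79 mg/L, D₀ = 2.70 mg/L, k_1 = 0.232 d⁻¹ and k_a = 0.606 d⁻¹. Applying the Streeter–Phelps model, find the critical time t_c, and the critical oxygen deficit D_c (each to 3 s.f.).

With k_a/k_1 = 2.612 and 1 − D₀(k_a−k_1)/(k_1 L₀) = 0.4413,
t_c = ln(2.612 × 0.4413) / (0.606 − 0.232) = ln(1.153) / 0.3740 = 0.1420/0.3740 = 0.3797 d.
L(t_c) = L₀ e^(−k_1 t_c) = 7.79 × 0.9157 = 7.133 mg/L, and at the critical point k_a D_c = k_1 L, so D_c = (0.232/0.606) × 7.133 = 2.731 mg/L.

t_c ≈ 0.380 d; D_c ≈ 2.73 mg/L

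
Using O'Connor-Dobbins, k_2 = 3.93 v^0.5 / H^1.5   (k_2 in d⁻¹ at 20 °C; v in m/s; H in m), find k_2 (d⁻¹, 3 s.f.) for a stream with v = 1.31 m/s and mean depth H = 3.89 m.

k_2 ≈ 0.586 d⁻¹

k_2 = 3.93 × 1.31^0.5 / 3.89^1.5 = 3.93 × 1.145 / 7.672 = 0.5863 d⁻¹.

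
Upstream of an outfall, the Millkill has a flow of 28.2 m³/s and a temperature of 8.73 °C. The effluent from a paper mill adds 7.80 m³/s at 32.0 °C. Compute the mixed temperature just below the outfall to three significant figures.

13.8 °C

Flow-weighted mixing: C = (Q_r C_r + Q_w C_w)/(Q_r + Q_w)
= (28.2×8.73 + 7.80×32.0)/(28.2 + 7.80) = 495.8/36.00 = 13.77 °C.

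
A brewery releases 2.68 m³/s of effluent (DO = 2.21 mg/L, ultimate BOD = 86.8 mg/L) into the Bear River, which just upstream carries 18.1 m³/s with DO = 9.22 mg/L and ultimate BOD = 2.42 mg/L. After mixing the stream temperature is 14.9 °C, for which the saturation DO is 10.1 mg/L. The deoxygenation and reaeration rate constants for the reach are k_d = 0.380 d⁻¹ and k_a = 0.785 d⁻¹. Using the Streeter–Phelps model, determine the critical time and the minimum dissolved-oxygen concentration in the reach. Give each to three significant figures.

Mixed DO = (18.1×9.22 + 2.68×2.21)/(18.1+2.68) = 172.8/20.78 = 8.316 mg/L.
Mixed L₀ = (18.1×2.42 + 2.68×86.8)/(20.78) = 276.4/20.78 = 13.30 mg/L.
Initial deficit D₀ = C_s − DO₀ = 10.1 − 8.316 = 1.784 mg/L.
t_c = (1/0.4050) ln[(0.785/0.380)(1 − 1.784×0.4050/(0.380×13.30))] = 2.469 × ln(1.771) = 1.411 d.
D_c = (0.380/0.785) × 13.30 × e^(−0.380×1.411) = 0.4841 × 13.30 × 0.5851 = 3.768 mg/L.
Minimum DO = 10.1 − 3.768 = 6.332 mg/L.

t_c ≈ 1.41 d; minimum DO ≈ 6.33 mg/L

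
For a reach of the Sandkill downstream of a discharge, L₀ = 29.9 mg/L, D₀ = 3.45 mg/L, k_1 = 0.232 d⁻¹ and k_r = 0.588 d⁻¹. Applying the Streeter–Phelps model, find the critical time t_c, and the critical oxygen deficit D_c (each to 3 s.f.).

t_c = [1/(k_r−k_1)] ln[(k_r/k_1)(1 − D₀(k_r−k_1)/(k_1 L₀))]
= [1/(0.588−0.232)] ln[(0.588/0.232)(1 − 3.45×0.3560/(0.232×29.9))]
= (1/0.3560) ln[2.534 × 0.8229] = 2.809 × ln(2.086) = 2.809 × 0.7351 = 2.065 d.
D_c = (k_1/k_r) L₀ e^(−k_1 t_c) = (0.232/0.588) × 29.9 × e^(−0.232×2.065) = 0.3946 × 29.9 × 0.6194 = 7.307 mg/L.

t_c ≈ 2.06 d; D_c ≈ 7.31 mg/L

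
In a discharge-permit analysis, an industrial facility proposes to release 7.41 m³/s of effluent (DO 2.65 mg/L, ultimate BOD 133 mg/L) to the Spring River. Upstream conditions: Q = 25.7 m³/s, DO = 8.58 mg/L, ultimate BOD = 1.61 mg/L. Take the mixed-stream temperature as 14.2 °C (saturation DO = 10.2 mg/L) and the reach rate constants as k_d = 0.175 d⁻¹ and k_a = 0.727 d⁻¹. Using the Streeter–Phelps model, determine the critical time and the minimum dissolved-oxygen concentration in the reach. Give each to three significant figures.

t_c ≈ 1.93 d; minimum DO ≈ 4.88 mg/L

Mixed DO = (25.7×8.58 + 7.41×2.65)/(25.7+7.41) = 240.1/33.11 = 7.253 mg/L.
Mixed L₀ = (25.7×1.61 + 7.41×133)/(33.11) = 1027/33.11 = 31.02 mg/L.
Initial deficit D₀ = C_s − DO₀ = 10.2 − 7.253 = 2.947 mg/L.
t_c = (1/0.5520) ln[(0.727/0.175)(1 − 2.947×0.5520/(0.175×31.02))] = 1.812 × ln(2.909) = 1.935 d.
D_c = (0.175/0.727) × 31.02 × e^(−0.175×1.935) = 0.2407 × 31.02 × 0.7128 = 5.322 mg/L.
Minimum DO = 10.2 − 5.322 = 4.878 mg/L.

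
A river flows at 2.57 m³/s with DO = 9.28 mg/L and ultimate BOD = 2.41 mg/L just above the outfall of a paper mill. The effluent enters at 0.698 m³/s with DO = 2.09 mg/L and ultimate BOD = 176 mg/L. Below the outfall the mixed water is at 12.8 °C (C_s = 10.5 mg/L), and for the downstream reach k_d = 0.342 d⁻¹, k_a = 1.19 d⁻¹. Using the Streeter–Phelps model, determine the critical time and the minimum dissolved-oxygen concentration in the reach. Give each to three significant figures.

t_c ≈ 1.25 d; minimum DO ≈ 3.09 mg/L

Mixed DO = (2.57×9.28 + 0.698×2.09)/(2.57+0.698) = 25.31/3.268 = 7.744 mg/L.
Mixed L₀ = (2.57×2.41 + 0.698×176)/(3.268) = 129.0/3.268 = 39.49 mg/L.
Initial deficit D₀ = C_s − DO₀ = 10.5 − 7.744 = 2.756 mg/L.
t_c = (1/0.8480) ln[(1.19/0.342)(1 − 2.756×0.8480/(0.342×39.49))] = 1.179 × ln(2.877) = 1.246 d.
D_c = (0.342/1.19) × 39.49 × e^(−0.342×1.246) = 0.2874 × 39.49 × 0.6530 = 7.410 mg/L.
Minimum DO = 10.5 − 7.410 = 3.090 mg/L.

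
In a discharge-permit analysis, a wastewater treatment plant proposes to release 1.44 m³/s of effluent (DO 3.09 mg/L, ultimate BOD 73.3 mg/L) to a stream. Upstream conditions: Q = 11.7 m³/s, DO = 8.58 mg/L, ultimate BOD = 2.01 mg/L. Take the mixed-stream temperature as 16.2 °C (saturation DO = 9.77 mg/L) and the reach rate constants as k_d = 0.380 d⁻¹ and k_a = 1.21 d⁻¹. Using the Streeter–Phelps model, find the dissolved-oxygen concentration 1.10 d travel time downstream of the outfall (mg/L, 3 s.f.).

DO ≈ 7.52 mg/L

Mixed DO = (11.7×8.58 + 1.44×3.09)/(11.7+1.44) = 104.8/13.14 = 7.978 mg/L.
Mixed L₀ = (11.7×2.01 + 1.44×73.3)/(13.14) = 129.1/13.14 = 9.823 mg/L.
Initial deficit D₀ = C_s − DO₀ = 9.77 − 7.978 = 1.792 mg/L.
D(1.10) = [0.380×9.823/(1.21−0.380)](e^(−0.380×1.10) − e^(−1.21×1.10)) + 1.792 e^(−1.21×1.10)
= 4.497 × (0.6584 − 0.2642) + 1.792 × 0.2642 = 2.246 mg/L.
DO = 9.77 − 2.246 = 7.524 mg/L.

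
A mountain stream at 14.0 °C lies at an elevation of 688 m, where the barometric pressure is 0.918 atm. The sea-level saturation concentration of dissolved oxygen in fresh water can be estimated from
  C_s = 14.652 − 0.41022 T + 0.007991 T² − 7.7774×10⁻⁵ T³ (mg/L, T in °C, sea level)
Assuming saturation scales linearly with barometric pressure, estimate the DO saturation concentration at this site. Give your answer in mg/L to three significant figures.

At sea level: C_s = 14.652 − 0.41022×14.0 + 0.007991×14.0² − 7.7774×10⁻⁵×14.0³ = 10.26 mg/L.
Pressure correction: C_s' = 10.26 × 0.918 = 9.420 mg/L.

C_s ≈ 9.42 mg/L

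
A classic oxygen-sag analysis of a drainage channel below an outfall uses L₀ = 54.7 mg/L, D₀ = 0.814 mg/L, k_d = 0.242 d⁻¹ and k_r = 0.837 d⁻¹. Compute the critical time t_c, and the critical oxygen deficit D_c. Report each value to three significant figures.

t_c ≈ 2.02 d; D_c ≈ 9.69 mg/L

At the critical point dD/dt = 0, so k_d L₀ e^(−k_d t) = k_r D. Substituting D(t) from the Streeter–Phelps equation and solving for t gives
t_c = ln[(k_r/k_d)(1 − D₀(k_r−k_d)/(k_d L₀))] / (k_r−k_d).
Here k_r−k_d = 0.5950 d⁻¹ and 1 − D₀(k_r−k_d)/(k_d L₀) = 1 − 0.814×0.5950/(0.242×54.7) = 0.9634, so
t_c = ln(3.459 × 0.9634) / 0.5950 = 1.204 / 0.5950 = 2.023 d.
D_c = (k_d/k_r) L₀ e^(−k_d t_c) = (0.242/0.837) × 54.7 × e^(−0.242×2.023) = 0.2891 × 54.7 × 0.6129 = 9.693 mg/L.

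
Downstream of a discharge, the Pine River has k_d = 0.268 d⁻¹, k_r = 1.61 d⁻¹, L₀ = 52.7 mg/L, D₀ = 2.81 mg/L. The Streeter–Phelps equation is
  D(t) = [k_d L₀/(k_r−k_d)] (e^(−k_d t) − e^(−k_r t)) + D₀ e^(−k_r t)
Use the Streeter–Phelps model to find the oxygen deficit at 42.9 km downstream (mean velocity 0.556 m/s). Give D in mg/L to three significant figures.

Travel time t = x/v = 42.9 km / (0.556 m/s) = 42900 m / 0.556 m/s = 77160 s = 0.8930 d.
k_d L₀/(k_r−k_d) = 0.268×52.7/(1.61−0.268) = 14.12/1.342 = 10.52 mg/L.
e^(−k_d t) = e^(−0.268×0.8930) = 0.7872; e^(−k_r t) = e^(−1.61×0.8930) = 0.2375.
D = 10.52 × (0.7872 − 0.2375) + 2.81 × 0.2375 = 5.785 + 0.6672 = 6.452 mg/L.

D ≈ 6.45 mg/L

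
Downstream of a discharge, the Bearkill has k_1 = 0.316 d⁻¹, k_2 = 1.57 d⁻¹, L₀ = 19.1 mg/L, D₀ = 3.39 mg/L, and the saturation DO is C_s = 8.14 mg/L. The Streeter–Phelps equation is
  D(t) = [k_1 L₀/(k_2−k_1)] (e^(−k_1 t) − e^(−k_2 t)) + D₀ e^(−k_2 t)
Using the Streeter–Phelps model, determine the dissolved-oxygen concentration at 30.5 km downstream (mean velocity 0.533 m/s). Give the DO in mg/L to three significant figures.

Travel time t = x/v = 30.5 km / (0.533 m/s) = 30500 m / 0.533 m/s = 57220 s = 0.6623 d.
k_1 L₀/(k_2−k_1) = 0.316×19.1/(1.57−0.316) = 6.036/1.254 = 4.813 mg/L.
e^(−k_1 t) = e^(−0.316×0.6623) = 0.8112; e^(−k_2 t) = e^(−1.57×0.6623) = 0.3535.
D = 4.813 × (0.8112 − 0.3535) + 3.39 × 0.3535 = 2.203 + 1.198 = 3.401 mg/L.
DO = C_s − D = 8.14 − 3.401 = 4.739 mg/L.

DO ≈ 4.74 mg/L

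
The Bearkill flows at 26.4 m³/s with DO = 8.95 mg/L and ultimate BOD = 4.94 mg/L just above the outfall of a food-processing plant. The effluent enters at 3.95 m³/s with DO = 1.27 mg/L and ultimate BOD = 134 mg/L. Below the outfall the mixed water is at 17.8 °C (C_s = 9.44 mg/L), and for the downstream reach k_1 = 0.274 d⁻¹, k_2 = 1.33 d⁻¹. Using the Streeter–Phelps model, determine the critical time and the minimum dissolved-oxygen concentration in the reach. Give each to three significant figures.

t_c ≈ 1.21 d; minimum DO ≈ 6.22 mg/L

Mixed DO = (26.4×8.95 + 3.95×1.27)/(26.4+3.95) = 241.3/30.35 = 7.950 mg/L.
Mixed L₀ = (26.4×4.94 + 3.95×134)/(30.35) = 659.7/30.35 = 21.74 mg/L.
Initial deficit D₀ = C_s − DO₀ = 9.44 − 7.950 = 1.490 mg/L.
t_c = (1/1.056) ln[(1.33/0.274)(1 − 1.490×1.056/(0.274×21.74))] = 0.9470 × ln(3.572) = 1.206 d.
D_c = (0.274/1.33) × 21.74 × e^(−0.274×1.206) = 0.2060 × 21.74 × 0.7187 = 3.218 mg/L.
Minimum DO = 9.44 − 3.218 = 6.222 mg/L.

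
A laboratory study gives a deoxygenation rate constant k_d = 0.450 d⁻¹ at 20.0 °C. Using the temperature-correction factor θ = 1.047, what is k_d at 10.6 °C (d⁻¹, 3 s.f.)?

k_d(T₂) = k_d(T₁) · θ^(T₂−T₁) = 0.450 × 1.047^(10.6−20.0)
= 0.450 × 1.047^-9.40 = 0.450 × 0.6494 = 0.2922 d⁻¹.

k_d ≈ 0.292 d⁻¹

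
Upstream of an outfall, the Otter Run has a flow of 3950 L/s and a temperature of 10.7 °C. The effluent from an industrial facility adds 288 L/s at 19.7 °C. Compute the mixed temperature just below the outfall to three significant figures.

Flow-weighted mixing: C = (Q_r C_r + Q_w C_w)/(Q_r + Q_w)
= (3950×10.7 + 288×19.7)/(3950 + 288) = 47940/4238 = 11.31 °C.

11.3 °C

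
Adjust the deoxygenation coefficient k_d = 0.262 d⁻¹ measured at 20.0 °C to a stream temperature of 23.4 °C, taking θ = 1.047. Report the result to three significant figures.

k_d(T₂) = k_d(T₁) · θ^(T₂−T₁) = 0.262 × 1.047^(23.4−20.0)
= 0.262 × 1.047^3.40 = 0.262 × 1.169 = 0.3063 d⁻¹.

k_d ≈ 0.306 d⁻¹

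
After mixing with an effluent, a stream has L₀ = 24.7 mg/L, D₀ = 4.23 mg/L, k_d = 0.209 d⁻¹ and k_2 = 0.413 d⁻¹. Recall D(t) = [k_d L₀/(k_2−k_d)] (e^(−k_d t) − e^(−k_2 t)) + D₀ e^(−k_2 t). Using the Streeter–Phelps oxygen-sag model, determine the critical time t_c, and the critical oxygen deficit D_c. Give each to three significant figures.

t_c ≈ 2.44 d; D_c ≈ 7.50 mg/L

With k_2/k_d = 1.976 and 1 − D₀(k_2−k_d)/(k_d L₀) = 0.8328,
t_c = ln(1.976 × 0.8328) / (0.413 − 0.209) = ln(1.646) / 0.2040 = 0.4982/0.2040 = 2.442 d.
L(t_c) = L₀ e^(−k_d t_c) = 24.7 × 0.6002 = 14.83 mg/L, and at the critical point k_2 D_c = k_d L, so D_c = (0.209/0.413) × 14.83 = 7.503 mg/L.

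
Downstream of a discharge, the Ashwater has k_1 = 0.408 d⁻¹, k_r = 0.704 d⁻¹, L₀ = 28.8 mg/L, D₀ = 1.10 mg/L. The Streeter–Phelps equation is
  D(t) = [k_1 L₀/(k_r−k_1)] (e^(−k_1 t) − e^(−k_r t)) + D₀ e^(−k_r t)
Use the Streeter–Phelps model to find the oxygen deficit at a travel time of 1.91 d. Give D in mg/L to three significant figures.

k_1 L₀/(k_r−k_1) = 0.408×28.8/(0.704−0.408) = 11.75/0.2960 = 39.70 mg/L.
e^(−k_1 t) = e^(−0.408×1.910) = 0.4587; e^(−k_r t) = e^(−0.704×1.910) = 0.2606.
D = 39.70 × (0.4587 − 0.2606) + 1.10 × 0.2606 = 7.864 + 0.2867 = 8.151 mg/L.

D ≈ 8.15 mg/L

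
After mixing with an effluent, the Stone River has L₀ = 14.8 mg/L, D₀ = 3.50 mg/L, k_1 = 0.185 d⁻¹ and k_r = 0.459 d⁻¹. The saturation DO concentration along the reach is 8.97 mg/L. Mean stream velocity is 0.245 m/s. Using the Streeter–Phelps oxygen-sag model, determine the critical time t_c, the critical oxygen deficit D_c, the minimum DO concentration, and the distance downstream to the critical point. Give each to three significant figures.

With k_r/k_1 = 2.481 and 1 − D₀(k_r−k_1)/(k_1 L₀) = 0.6497,
t_c = ln(2.481 × 0.6497) / (0.459 − 0.185) = ln(1.612) / 0.2740 = 0.4775/0.2740 = 1.743 d.
D_c = (k_1/k_r) L₀ e^(−k_1 t_c) = (0.185/0.459) × 14.8 × e^(−0.185×1.743) = 0.4031 × 14.8 × 0.7244 = 4.321 mg/L.
Minimum DO = C_s − D_c = 8.97 − 4.321 = 4.649 mg/L.
x_c = v t_c = 0.245 m/s × 1.743 d × 86400 s/d = 36890 m ≈ 36.9 km.

t_c ≈ 1.74 d; D_c ≈ 4.32 mg/L; min DO ≈ 4.65 mg/L; x_c ≈ 36.9 km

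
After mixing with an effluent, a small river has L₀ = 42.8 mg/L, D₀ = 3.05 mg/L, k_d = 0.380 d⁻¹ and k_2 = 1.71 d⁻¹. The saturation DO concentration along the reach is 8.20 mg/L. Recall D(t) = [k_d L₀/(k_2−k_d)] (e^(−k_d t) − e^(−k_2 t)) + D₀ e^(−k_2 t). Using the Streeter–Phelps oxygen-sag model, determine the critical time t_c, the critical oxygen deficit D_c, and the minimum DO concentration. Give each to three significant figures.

t_c = [1/(k_2−k_d)] ln[(k_2/k_d)(1 − D₀(k_2−k_d)/(k_d L₀))]
= [1/(1.71−0.380)] ln[(1.71/0.380)(1 − 3.05×1.330/(0.380×42.8))]
= (1/1.330) ln[4.500 × 0.7506] = 0.7519 × ln(3.378) = 0.7519 × 1.217 = 0.9152 d.
D_c = (k_d/k_2) L₀ e^(−k_d t_c) = (0.380/1.71) × 42.8 × e^(−0.380×0.9152) = 0.2222 × 42.8 × 0.7063 = 6.717 mg/L.
Minimum DO = C_s − D_c = 8.20 − 6.717 = 1.483 mg/L.

t_c ≈ 0.915 d; D_c ≈ 6.72 mg/L; min DO ≈ 1.48 mg/L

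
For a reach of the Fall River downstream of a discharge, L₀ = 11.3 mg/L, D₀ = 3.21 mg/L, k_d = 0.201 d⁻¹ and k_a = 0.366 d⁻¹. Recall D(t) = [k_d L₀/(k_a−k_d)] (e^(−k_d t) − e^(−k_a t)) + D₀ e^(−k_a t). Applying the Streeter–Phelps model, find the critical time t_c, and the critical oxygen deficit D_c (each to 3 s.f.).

t_c ≈ 2.02 d; D_c ≈ 4.13 mg/L

With k_a/k_d = 1.821 and 1 − D₀(k_a−k_d)/(k_d L₀) = 0.7668,
t_c = ln(1.821 × 0.7668) / (0.366 − 0.201) = ln(1.396) / 0.1650 = 0.3338/0.1650 = 2.023 d.
L(t_c) = L₀ e^(−k_d t_c) = 11.3 × 0.6659 = 7.524 mg/L, and at the critical point k_a D_c = k_d L, so D_c = (0.201/0.366) × 7.524 = 4.132 mg/L.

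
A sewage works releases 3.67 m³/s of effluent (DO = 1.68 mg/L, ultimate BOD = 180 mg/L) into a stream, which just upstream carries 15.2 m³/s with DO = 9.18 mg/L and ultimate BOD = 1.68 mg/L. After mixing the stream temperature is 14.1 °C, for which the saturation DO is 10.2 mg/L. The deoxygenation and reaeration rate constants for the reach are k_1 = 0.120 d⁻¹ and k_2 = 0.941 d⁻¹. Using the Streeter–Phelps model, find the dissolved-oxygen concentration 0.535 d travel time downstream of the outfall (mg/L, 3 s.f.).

Mixed DO = (15.2×9.18 + 3.67×1.68)/(15.2+3.67) = 145.7/18.87 = 7.721 mg/L.
Mixed L₀ = (15.2×1.68 + 3.67×180)/(18.87) = 686.1/18.87 = 36.36 mg/L.
Initial deficit D₀ = C_s − DO₀ = 10.2 − 7.721 = 2.479 mg/L.
D(0.535) = [0.120×36.36/(0.941−0.120)](e^(−0.120×0.535) − e^(−0.941×0.535)) + 2.479 e^(−0.941×0.535)
= 5.315 × (0.9378 − 0.6045) + 2.479 × 0.6045 = 3.270 mg/L.
DO = 10.2 − 3.270 = 6.930 mg/L.

DO ≈ 6.93 mg/L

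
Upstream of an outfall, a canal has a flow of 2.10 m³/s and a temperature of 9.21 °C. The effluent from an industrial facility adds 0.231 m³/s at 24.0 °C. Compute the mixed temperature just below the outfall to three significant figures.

Flow-weighted mixing: C = (Q_r C_r + Q_w C_w)/(Q_r + Q_w)
= (2.10×9.21 + 0.231×24.0)/(2.10 + 0.231) = 24.89/2.331 = 10.68 °C.

10.7 °C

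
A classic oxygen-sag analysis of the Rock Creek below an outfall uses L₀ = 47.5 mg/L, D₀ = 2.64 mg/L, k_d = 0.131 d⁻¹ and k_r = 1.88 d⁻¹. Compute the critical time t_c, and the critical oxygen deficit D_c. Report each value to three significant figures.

At the critical point dD/dt = 0, so k_d L₀ e^(−k_d t) = k_r D. Substituting D(t) from the Streeter–Phelps equation and solving for t gives
t_c = ln[(k_r/k_d)(1 − D₀(k_r−k_d)/(k_d L₀))] / (k_r−k_d).
Here k_r−k_d = 1.749 d⁻¹ and 1 − D₀(k_r−k_d)/(k_d L₀) = 1 − 2.64×1.749/(0.131×47.5) = 0.2580, so
t_c = ln(14.35 × 0.2580) / 1.749 = 1.309 / 1.749 = 0.7484 d.
D_c = (k_d/k_r) L₀ e^(−k_d t_c) = (0.131/1.88) × 47.5 × e^(−0.131×0.7484) = 0.06968 × 47.5 × 0.9066 = 3.001 mg/L.

t_c ≈ 0.748 d; D_c ≈ 3.00 mg/L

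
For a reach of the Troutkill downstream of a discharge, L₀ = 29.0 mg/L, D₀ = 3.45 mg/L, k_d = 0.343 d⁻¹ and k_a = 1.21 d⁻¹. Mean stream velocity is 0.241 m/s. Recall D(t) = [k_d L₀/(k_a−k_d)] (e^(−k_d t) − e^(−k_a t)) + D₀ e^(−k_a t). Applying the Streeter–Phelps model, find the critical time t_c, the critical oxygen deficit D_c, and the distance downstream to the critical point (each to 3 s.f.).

t_c ≈ 1.04 d; D_c ≈ 5.75 mg/L; x_c ≈ 21.7 km

At the critical point dD/dt = 0, so k_d L₀ e^(−k_d t) = k_a D. Substituting D(t) from the Streeter–Phelps equation and solving for t gives
t_c = ln[(k_a/k_d)(1 − D₀(k_a−k_d)/(k_d L₀))] / (k_a−k_d).
Here k_a−k_d = 0.8670 d⁻¹ and 1 − D₀(k_a−k_d)/(k_d L₀) = 1 − 3.45×0.8670/(0.343×29.0) = 0.6993, so
t_c = ln(3.528 × 0.6993) / 0.8670 = 0.9030 / 0.8670 = 1.041 d.
L(t_c) = L₀ e^(−k_d t_c) = 29.0 × 0.6996 = 20.29 mg/L, and at the critical point k_a D_c = k_d L, so D_c = (0.343/1.21) × 20.29 = 5.751 mg/L.
x_c = v t_c = 0.241 m/s × 1.041 d × 86400 s/d = 21690 m ≈ 21.7 km.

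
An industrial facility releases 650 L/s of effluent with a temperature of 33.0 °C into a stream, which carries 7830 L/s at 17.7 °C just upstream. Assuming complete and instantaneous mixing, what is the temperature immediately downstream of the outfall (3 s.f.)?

18.9 °C

Flow-weighted mixing: C = (Q_r C_r + Q_w C_w)/(Q_r + Q_w)
= (7830×17.7 + 650×33.0)/(7830 + 650) = 160000/8480 = 18.87 °C.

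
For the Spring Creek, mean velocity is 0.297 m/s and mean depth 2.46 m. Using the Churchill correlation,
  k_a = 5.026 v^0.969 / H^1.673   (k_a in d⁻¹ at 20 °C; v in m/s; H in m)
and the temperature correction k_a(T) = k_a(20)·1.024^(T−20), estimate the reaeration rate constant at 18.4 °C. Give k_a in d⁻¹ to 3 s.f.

k_a ≈ 0.331 d⁻¹

k_a(20) = 5.026 × 0.297^0.969 / 2.46^1.673 = 5.026 × 0.3084 / 4.509 = 0.3438 d⁻¹.
k_a(18.4) = 0.3438 × 1.024^(18.4−20) = 0.3438 × 0.9628 = 0.3310 d⁻¹.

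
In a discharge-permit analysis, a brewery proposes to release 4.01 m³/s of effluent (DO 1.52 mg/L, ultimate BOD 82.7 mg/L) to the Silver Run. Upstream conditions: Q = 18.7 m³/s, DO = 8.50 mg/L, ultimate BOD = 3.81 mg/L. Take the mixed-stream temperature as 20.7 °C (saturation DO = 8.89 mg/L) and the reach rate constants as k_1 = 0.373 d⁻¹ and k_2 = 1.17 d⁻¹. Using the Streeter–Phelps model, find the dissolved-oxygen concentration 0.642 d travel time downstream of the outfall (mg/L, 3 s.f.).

DO ≈ 5.51 mg/L

Mixed DO = (18.7×8.50 + 4.01×1.52)/(18.7+4.01) = 165.0/22.71 = 7.268 mg/L.
Mixed L₀ = (18.7×3.81 + 4.01×82.7)/(22.71) = 402.9/22.71 = 17.74 mg/L.
Initial deficit D₀ = C_s − DO₀ = 8.89 − 7.268 = 1.622 mg/L.
D(0.642) = [0.373×17.74/(1.17−0.373)](e^(−0.373×0.642) − e^(−1.17×0.642)) + 1.622 e^(−1.17×0.642)
= 8.302 × (0.7870 − 0.4718) + 1.622 × 0.4718 = 3.383 mg/L.
DO = 8.89 − 3.383 = 5.507 mg/L.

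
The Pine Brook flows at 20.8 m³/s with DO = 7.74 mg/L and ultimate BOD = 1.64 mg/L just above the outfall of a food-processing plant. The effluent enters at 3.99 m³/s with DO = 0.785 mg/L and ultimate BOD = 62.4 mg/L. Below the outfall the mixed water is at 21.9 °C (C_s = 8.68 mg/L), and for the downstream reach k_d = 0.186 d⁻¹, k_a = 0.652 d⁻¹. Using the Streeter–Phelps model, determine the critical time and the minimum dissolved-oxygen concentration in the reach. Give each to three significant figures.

Mixed DO = (20.8×7.74 + 3.99×0.785)/(20.8+3.99) = 164.1/24.79 = 6.621 mg/L.
Mixed L₀ = (20.8×1.64 + 3.99×62.4)/(24.79) = 283.1/24.79 = 11.42 mg/L.
Initial deficit D₀ = C_s − DO₀ = 8.68 − 6.621 = 2.059 mg/L.
t_c = (1/0.4660) ln[(0.652/0.186)(1 − 2.059×0.4660/(0.186×11.42))] = 2.146 × ln(1.922) = 1.402 d.
D_c = (0.186/0.652) × 11.42 × e^(−0.186×1.402) = 0.2853 × 11.42 × 0.7705 = 2.510 mg/L.
Minimum DO = 8.68 − 2.510 = 6.170 mg/L.

t_c ≈ 1.40 d; minimum DO ≈ 6.17 mg/L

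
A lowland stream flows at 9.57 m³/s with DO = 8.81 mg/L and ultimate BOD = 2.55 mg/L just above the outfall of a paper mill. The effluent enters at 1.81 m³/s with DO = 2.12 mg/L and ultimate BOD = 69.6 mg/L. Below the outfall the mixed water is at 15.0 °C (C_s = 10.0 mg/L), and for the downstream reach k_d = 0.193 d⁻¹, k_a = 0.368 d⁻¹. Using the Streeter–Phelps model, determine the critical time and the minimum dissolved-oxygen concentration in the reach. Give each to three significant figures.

Mixed DO = (9.57×8.81 + 1.81×2.12)/(9.57+1.81) = 88.15/11.38 = 7.746 mg/L.
Mixed L₀ = (9.57×2.55 + 1.81×69.6)/(11.38) = 150.4/11.38 = 13.21 mg/L.
Initial deficit D₀ = C_s − DO₀ = 10.0 − 7.746 = 2.254 mg/L.
t_c = (1/0.1750) ln[(0.368/0.193)(1 − 2.254×0.1750/(0.193×13.21))] = 5.714 × ln(1.612) = 2.728 d.
D_c = (0.193/0.368) × 13.21 × e^(−0.193×2.728) = 0.5245 × 13.21 × 0.5907 = 4.094 mg/L.
Minimum DO = 10.0 − 4.094 = 5.906 mg/L.

t_c ≈ 2.73 d; minimum DO ≈ 5.91 mg/L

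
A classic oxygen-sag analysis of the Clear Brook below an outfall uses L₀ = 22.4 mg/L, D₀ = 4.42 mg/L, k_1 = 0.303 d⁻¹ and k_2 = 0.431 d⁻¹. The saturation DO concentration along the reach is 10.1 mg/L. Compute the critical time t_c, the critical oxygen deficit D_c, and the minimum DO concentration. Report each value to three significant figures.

t_c ≈ 2.07 d; D_c ≈ 8.40 mg/L; min DO ≈ 1.70 mg/L

t_c = [1/(k_2−k_1)] ln[(k_2/k_1)(1 − D₀(k_2−k_1)/(k_1 L₀))]
= [1/(0.431−0.303)] ln[(0.431/0.303)(1 − 4.42×0.1280/(0.303×22.4))]
= (1/0.1280) ln[1.422 × 0.9166] = 7.812 × ln(1.304) = 7.812 × 0.2653 = 2.073 d.
L(t_c) = L₀ e^(−k_1 t_c) = 22.4 × 0.5336 = 11.95 mg/L, and at the critical point k_2 D_c = k_1 L, so D_c = (0.303/0.431) × 11.95 = 8.403 mg/L.
Minimum DO = C_s − D_c = 10.1 − 8.403 = 1.697 mg/L.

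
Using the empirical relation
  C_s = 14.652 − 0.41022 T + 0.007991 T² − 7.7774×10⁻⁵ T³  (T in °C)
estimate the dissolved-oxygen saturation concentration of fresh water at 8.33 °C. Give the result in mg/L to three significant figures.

C_s = 14.652 − 0.41022×8.33 + 0.007991×8.33² − 7.7774×10⁻⁵×8.33³ = 11.74 mg/L.

C_s ≈ 11.7 mg/L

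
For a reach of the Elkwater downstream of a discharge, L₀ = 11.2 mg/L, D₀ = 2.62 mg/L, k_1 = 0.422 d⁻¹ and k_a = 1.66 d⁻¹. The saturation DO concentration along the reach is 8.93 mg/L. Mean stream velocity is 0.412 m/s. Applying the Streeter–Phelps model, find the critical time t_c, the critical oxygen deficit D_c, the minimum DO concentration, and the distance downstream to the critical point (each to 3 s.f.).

t_c = [1/(k_a−k_1)] ln[(k_a/k_1)(1 − D₀(k_a−k_1)/(k_1 L₀))]
= [1/(1.66−0.422)] ln[(1.66/0.422)(1 − 2.62×1.238/(0.422×11.2))]
= (1/1.238) ln[3.934 × 0.3137] = 0.8078 × ln(1.234) = 0.8078 × 0.2104 = 0.1699 d.
D_c = (k_1/k_a) L₀ e^(−k_1 t_c) = (0.422/1.66) × 11.2 × e^(−0.422×0.1699) = 0.2542 × 11.2 × 0.9308 = 2.650 mg/L.
Minimum DO = C_s − D_c = 8.93 − 2.650 = 6.280 mg/L.
x_c = v t_c = 0.412 m/s × 0.1699 d × 86400 s/d = 6049 m ≈ 6.05 km.

t_c ≈ 0.170 d; D_c ≈ 2.65 mg/L; min DO ≈ 6.28 mg/L; x_c ≈ 6.05 km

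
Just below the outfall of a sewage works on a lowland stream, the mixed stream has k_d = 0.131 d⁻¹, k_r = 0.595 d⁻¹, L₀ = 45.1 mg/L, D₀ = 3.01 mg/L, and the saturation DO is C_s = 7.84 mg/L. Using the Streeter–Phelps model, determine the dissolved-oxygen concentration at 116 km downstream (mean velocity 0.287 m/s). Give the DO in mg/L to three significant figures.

Travel time t = x/v = 116 km / (0.287 m/s) = 116000 m / 0.287 m/s = 404200 s = 4.678 d.
k_d L₀/(k_r−k_d) = 0.131×45.1/(0.595−0.131) = 5.908/0.4640 = 12.73 mg/L.
e^(−k_d t) = e^(−0.131×4.678) = 0.5418; e^(−k_r t) = e^(−0.595×4.678) = 0.06183.
D = 12.73 × (0.5418 − 0.06183) + 3.01 × 0.06183 = 6.112 + 0.1861 = 6.298 mg/L.
DO = C_s − D = 7.84 − 6.298 = 1.542 mg/L.

DO ≈ 1.54 mg/L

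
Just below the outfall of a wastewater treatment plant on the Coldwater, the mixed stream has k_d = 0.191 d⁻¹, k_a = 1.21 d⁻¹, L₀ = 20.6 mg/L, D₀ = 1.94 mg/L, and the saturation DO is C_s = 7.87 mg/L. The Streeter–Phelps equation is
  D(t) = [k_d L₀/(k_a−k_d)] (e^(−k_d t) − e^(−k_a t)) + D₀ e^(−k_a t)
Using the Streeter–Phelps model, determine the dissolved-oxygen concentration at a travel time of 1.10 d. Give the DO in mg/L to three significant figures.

k_d L₀/(k_a−k_d) = 0.191×20.6/(1.21−0.191) = 3.935/1.019 = 3.861 mg/L.
e^(−k_d t) = e^(−0.191×1.100) = 0.8105; e^(−k_a t) = e^(−1.21×1.100) = 0.2642.
D = 3.861 × (0.8105 − 0.2642) + 1.94 × 0.2642 = 2.109 + 0.5126 = 2.622 mg/L.
DO = C_s − D = 7.87 − 2.622 = 5.248 mg/L.

DO ≈ 5.25 mg/L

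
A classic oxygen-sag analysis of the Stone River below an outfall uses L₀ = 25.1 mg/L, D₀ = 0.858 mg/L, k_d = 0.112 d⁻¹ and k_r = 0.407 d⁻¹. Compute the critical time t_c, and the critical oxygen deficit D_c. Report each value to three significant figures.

t_c = [1/(k_r−k_d)] ln[(k_r/k_d)(1 − D₀(k_r−k_d)/(k_d L₀))]
= [1/(0.407−0.112)] ln[(0.407/0.112)(1 − 0.858×0.2950/(0.112×25.1))]
= (1/0.2950) ln[3.634 × 0.9100] = 3.390 × ln(3.307) = 3.390 × 1.196 = 4.054 d.
L(t_c) = L₀ e^(−k_d t_c) = 25.1 × 0.6350 = 15.94 mg/L, and at the critical point k_r D_c = k_d L, so D_c = (0.112/0.407) × 15.94 = 4.386 mg/L.

t_c ≈ 4.05 d; D_c ≈ 4.39 mg/L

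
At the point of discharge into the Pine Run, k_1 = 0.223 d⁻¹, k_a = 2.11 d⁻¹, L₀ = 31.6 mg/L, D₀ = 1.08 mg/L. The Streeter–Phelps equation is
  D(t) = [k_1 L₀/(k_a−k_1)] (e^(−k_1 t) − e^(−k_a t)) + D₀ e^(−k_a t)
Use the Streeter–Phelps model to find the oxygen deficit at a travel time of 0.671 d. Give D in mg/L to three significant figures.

D ≈ 2.57 mg/L

k_1 L₀/(k_a−k_1) = 0.223×31.6/(2.11−0.223) = 7.047/1.887 = 3.734 mg/L.
e^(−k_1 t) = e^(−0.223×0.6710) = 0.8610; e^(−k_a t) = e^(−2.11×0.6710) = 0.2427.
D = 3.734 × (0.8610 − 0.2427) + 1.08 × 0.2427 = 2.309 + 0.2621 = 2.571 mg/L.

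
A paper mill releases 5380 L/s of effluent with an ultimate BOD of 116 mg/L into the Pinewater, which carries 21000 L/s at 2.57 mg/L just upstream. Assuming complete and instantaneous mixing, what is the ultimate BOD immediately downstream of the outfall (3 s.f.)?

Flow-weighted mixing: C = (Q_r C_r + Q_w C_w)/(Q_r + Q_w)
= (21000×2.57 + 5380×116)/(21000 + 5380) = 678000/26380 = 25.70 mg/L.

25.7 mg/L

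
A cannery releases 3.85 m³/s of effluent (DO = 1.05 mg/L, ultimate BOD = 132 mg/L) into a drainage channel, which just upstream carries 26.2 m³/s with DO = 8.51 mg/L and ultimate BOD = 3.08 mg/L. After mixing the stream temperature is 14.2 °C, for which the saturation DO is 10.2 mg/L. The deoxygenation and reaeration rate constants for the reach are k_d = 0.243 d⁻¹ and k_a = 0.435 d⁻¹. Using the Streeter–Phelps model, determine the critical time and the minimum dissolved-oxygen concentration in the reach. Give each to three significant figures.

t_c ≈ 2.45 d; minimum DO ≈ 4.16 mg/L

Mixed DO = (26.2×8.51 + 3.85×1.05)/(26.2+3.85) = 227.0/30.05 = 7.554 mg/L.
Mixed L₀ = (26.2×3.08 + 3.85×132)/(30.05) = 588.9/30.05 = 19.60 mg/L.
Initial deficit D₀ = C_s − DO₀ = 10.2 − 7.554 = 2.646 mg/L.
t_c = (1/0.1920) ln[(0.435/0.243)(1 − 2.646×0.1920/(0.243×19.60))] = 5.208 × ln(1.599) = 2.445 d.
D_c = (0.243/0.435) × 19.60 × e^(−0.243×2.445) = 0.5586 × 19.60 × 0.5520 = 6.043 mg/L.
Minimum DO = 10.2 − 6.043 = 4.157 mg/L.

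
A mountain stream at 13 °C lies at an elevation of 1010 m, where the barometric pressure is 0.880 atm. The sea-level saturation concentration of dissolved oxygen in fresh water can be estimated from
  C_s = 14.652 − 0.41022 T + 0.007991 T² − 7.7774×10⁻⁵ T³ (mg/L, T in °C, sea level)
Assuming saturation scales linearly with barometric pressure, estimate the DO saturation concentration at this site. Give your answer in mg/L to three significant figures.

C_s ≈ 9.24 mg/L

At sea level: C_s = 14.652 − 0.41022×13 + 0.007991×13² − 7.7774×10⁻⁵×13³ = 10.50 mg/L.
Pressure correction: C_s' = 10.50 × 0.880 = 9.239 mg/L.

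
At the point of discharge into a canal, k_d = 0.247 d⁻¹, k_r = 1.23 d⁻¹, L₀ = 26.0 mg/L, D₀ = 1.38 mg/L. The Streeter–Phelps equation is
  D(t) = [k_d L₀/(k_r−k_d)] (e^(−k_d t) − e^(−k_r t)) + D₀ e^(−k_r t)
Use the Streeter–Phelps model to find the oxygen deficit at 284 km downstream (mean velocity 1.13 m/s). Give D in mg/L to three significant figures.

D ≈ 3.04 mg/L

Travel time t = x/v = 284 km / (1.13 m/s) = 284000 m / 1.13 m/s = 251300 s = 2.909 d.
k_d L₀/(k_r−k_d) = 0.247×26.0/(1.23−0.247) = 6.422/0.9830 = 6.533 mg/L.
e^(−k_d t) = e^(−0.247×2.909) = 0.4875; e^(−k_r t) = e^(−1.23×2.909) = 0.02793.
D = 6.533 × (0.4875 − 0.02793) + 1.38 × 0.02793 = 3.002 + 0.03855 = 3.041 mg/L.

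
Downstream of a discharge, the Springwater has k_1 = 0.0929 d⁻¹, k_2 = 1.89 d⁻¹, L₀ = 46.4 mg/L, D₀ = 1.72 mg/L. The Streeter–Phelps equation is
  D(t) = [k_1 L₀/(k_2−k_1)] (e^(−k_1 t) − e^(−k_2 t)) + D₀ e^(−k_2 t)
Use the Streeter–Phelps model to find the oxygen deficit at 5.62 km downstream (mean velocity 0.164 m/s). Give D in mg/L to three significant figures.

Travel time t = x/v = 5.62 km / (0.164 m/s) = 5620 m / 0.164 m/s = 34270 s = 0.3966 d.
k_1 L₀/(k_2−k_1) = 0.0929×46.4/(1.89−0.0929) = 4.311/1.797 = 2.399 mg/L.
e^(−k_1 t) = e^(−0.0929×0.3966) = 0.9638; e^(−k_2 t) = e^(−1.89×0.3966) = 0.4725.
D = 2.399 × (0.9638 − 0.4725) + 1.72 × 0.4725 = 1.178 + 0.8128 = 1.991 mg/L.

D ≈ 1.99 mg/L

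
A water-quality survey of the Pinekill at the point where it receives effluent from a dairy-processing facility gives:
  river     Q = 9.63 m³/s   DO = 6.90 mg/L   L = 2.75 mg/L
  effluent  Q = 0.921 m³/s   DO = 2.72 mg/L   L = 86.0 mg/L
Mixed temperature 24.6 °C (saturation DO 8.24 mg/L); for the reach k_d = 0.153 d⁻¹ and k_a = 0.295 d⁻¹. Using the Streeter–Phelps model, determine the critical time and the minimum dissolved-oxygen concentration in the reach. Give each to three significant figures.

t_c ≈ 3.41 d; minimum DO ≈ 5.16 mg/L

Mixed DO = (9.63×6.90 + 0.921×2.72)/(9.63+0.921) = 68.95/10.55 = 6.535 mg/L.
Mixed L₀ = (9.63×2.75 + 0.921×86.0)/(10.55) = 105.7/10.55 = 10.02 mg/L.
Initial deficit D₀ = C_s − DO₀ = 8.24 − 6.535 = 1.705 mg/L.
t_c = (1/0.1420) ln[(0.295/0.153)(1 − 1.705×0.1420/(0.153×10.02))] = 7.042 × ln(1.624) = 3.413 d.
D_c = (0.153/0.295) × 10.02 × e^(−0.153×3.413) = 0.5186 × 10.02 × 0.5932 = 3.082 mg/L.
Minimum DO = 8.24 − 3.082 = 5.158 mg/L.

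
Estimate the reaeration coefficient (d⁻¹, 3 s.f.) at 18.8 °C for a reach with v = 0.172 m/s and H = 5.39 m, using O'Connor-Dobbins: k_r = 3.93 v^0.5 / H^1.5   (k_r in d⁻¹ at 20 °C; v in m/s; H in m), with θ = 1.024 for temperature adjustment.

k_r(20) = 3.93 × 0.172^0.5 / 5.39^1.5 = 3.93 × 0.4147 / 12.51 = 0.1302 d⁻¹.
k_r(18.8) = 0.1302 × 1.024^(18.8−20) = 0.1302 × 0.9719 = 0.1266 d⁻¹.

k_r ≈ 0.127 d⁻¹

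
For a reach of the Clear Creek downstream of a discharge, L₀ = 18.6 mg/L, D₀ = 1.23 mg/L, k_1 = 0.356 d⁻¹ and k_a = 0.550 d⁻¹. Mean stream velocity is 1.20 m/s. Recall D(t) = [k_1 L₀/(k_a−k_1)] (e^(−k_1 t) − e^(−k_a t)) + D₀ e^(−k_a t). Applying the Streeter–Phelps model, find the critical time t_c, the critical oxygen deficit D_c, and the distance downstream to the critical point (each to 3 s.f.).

With k_a/k_1 = 1.545 and 1 − D₀(k_a−k_1)/(k_1 L₀) = 0.9640,
t_c = ln(1.545 × 0.9640) / (0.550 − 0.356) = ln(1.489) / 0.1940 = 0.3983/0.1940 = 2.053 d.
D_c = (k_1/k_a) L₀ e^(−k_1 t_c) = (0.356/0.550) × 18.6 × e^(−0.356×2.053) = 0.6473 × 18.6 × 0.4815 = 5.797 mg/L.
x_c = v t_c = 1.20 m/s × 2.053 d × 86400 s/d = 212900 m ≈ 213 km.

t_c ≈ 2.05 d; D_c ≈ 5.80 mg/L; x_c ≈ 213 km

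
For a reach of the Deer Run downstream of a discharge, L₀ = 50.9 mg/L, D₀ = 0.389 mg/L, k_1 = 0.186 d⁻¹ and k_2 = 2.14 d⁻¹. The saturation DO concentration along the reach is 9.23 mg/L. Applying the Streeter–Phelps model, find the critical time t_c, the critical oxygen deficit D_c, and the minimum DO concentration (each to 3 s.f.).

t_c ≈ 1.21 d; D_c ≈ 3.53 mg/L; min DO ≈ 5.70 mg/L

With k_2/k_1 = 11.51 and 1 − D₀(k_2−k_1)/(k_1 L₀) = 0.9197,
t_c = ln(11.51 × 0.9197) / (2.14 − 0.186) = ln(10.58) / 1.954 = 2.359/1.954 = 1.207 d.
L(t_c) = L₀ e^(−k_1 t_c) = 50.9 × 0.7989 = 40.66 mg/L, and at the critical point k_2 D_c = k_1 L, so D_c = (0.186/2.14) × 40.66 = 3.534 mg/L.
Minimum DO = C_s − D_c = 9.23 − 3.534 = 5.696 mg/L.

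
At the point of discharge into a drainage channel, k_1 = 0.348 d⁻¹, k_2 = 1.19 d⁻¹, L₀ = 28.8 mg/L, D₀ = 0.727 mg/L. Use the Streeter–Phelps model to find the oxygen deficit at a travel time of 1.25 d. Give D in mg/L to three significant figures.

k_1 L₀/(k_2−k_1) = 0.348×28.8/(1.19−0.348) = 10.02/0.8420 = 11.90 mg/L.
e^(−k_1 t) = e^(−0.348×1.250) = 0.6473; e^(−k_2 t) = e^(−1.19×1.250) = 0.2259.
D = 11.90 × (0.6473 − 0.2259) + 0.727 × 0.2259 = 5.015 + 0.1643 = 5.179 mg/L.

D ≈ 5.18 mg/L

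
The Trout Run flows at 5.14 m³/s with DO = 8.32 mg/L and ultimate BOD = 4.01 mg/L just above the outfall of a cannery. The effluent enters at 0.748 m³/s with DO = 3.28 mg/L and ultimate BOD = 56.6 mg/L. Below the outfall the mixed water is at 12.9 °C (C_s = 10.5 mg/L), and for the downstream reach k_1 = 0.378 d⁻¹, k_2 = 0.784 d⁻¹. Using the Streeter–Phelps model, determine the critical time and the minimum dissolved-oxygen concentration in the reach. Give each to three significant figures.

t_c ≈ 0.976 d; minimum DO ≈ 6.94 mg/L

Mixed DO = (5.14×8.32 + 0.748×3.28)/(5.14+0.748) = 45.22/5.888 = 7.680 mg/L.
Mixed L₀ = (5.14×4.01 + 0.748×56.6)/(5.888) = 62.95/5.888 = 10.69 mg/L.
Initial deficit D₀ = C_s − DO₀ = 10.5 − 7.680 = 2.820 mg/L.
t_c = (1/0.4060) ln[(0.784/0.378)(1 − 2.820×0.4060/(0.378×10.69))] = 2.463 × ln(1.486) = 0.9763 d.
D_c = (0.378/0.784) × 10.69 × e^(−0.378×0.9763) = 0.4821 × 10.69 × 0.6914 = 3.564 mg/L.
Minimum DO = 10.5 − 3.564 = 6.936 mg/L.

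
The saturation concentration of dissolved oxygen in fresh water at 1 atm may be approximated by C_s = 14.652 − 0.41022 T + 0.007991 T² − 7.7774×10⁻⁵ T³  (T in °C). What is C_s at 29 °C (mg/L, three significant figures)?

C_s = 14.652 − 0.41022×29 + 0.007991×29² − 7.7774×10⁻⁵×29³ = 7.579 mg/L.

C_s ≈ 7.58 mg/L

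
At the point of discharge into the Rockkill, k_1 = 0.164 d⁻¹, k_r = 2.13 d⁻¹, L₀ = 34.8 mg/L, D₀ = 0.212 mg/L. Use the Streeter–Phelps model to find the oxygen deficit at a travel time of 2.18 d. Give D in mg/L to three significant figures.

k_1 L₀/(k_r−k_1) = 0.164×34.8/(2.13−0.164) = 5.707/1.966 = 2.903 mg/L.
e^(−k_1 t) = e^(−0.164×2.180) = 0.6994; e^(−k_r t) = e^(−2.13×2.180) = 0.009625.
D = 2.903 × (0.6994 − 0.009625) + 0.212 × 0.009625 = 2.002 + 0.002040 = 2.004 mg/L.

D ≈ 2.00 mg/L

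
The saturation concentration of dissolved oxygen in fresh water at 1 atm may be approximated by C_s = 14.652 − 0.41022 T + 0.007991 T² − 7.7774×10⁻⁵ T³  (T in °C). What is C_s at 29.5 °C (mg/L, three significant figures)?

C_s = 14.652 − 0.41022×29.5 + 0.007991×29.5² − 7.7774×10⁻⁵×29.5³ = 7.508 mg/L.

C_s ≈ 7.51 mg/L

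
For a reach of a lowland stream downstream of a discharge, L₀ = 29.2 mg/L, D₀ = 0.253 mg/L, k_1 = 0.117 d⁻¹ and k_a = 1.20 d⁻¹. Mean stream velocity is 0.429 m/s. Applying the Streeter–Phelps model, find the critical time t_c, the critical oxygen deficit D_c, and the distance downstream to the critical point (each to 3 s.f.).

With k_a/k_1 = 10.26 and 1 − D₀(k_a−k_1)/(k_1 L₀) = 0.9198,
t_c = ln(10.26 × 0.9198) / (1.20 − 0.117) = ln(9.434) / 1.083 = 2.244/1.083 = 2.072 d.
D_c = (k_1/k_a) L₀ e^(−k_1 t_c) = (0.117/1.20) × 29.2 × e^(−0.117×2.072) = 0.09750 × 29.2 × 0.7847 = 2.234 mg/L.
x_c = v t_c = 0.429 m/s × 2.072 d × 86400 s/d = 76810 m ≈ 76.8 km.

t_c ≈ 2.07 d; D_c ≈ 2.23 mg/L; x_c ≈ 76.8 km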